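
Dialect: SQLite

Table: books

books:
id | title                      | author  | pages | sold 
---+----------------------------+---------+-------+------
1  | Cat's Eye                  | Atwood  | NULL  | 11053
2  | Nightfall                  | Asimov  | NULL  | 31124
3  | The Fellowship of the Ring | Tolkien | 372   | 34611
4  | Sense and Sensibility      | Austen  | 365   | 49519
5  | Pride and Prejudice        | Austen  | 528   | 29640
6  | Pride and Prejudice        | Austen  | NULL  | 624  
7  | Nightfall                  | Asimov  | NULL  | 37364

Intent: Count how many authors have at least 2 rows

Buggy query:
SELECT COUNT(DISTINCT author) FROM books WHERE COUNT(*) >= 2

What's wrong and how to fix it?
Bug: WHERE filters individual rows, not groups, so a group-level COUNT is invalid there

Fix: Group first with HAVING COUNT(*) >= 2, then COUNT the resulting groups

Corrected query:
SELECT COUNT(*) FROM (SELECT author FROM books GROUP BY author HAVING COUNT(*) >= 2)

Result:
COUNT(*)
--------
2       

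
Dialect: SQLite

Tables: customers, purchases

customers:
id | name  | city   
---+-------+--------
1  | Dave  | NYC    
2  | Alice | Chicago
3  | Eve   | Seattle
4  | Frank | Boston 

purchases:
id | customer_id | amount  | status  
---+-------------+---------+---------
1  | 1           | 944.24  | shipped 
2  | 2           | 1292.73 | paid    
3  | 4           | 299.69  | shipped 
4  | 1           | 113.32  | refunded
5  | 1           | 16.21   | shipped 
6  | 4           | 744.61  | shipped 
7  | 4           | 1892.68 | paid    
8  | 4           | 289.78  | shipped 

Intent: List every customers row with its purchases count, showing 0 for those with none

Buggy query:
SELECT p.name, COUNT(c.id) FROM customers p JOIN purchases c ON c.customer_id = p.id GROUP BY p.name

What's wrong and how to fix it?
Bug: An inner join excludes parents with zero children

Fix: Use LEFT JOIN so parents without children still appear (COUNT(c.id) gives 0)

Corrected query:
SELECT p.name, COUNT(c.id) FROM customers p LEFT JOIN purchases c ON c.customer_id = p.id GROUP BY p.name

Result:
name  | COUNT(c.id)
------+------------
Alice | 1          
Dave  | 3          
Eve   | 0          
Frank | 4          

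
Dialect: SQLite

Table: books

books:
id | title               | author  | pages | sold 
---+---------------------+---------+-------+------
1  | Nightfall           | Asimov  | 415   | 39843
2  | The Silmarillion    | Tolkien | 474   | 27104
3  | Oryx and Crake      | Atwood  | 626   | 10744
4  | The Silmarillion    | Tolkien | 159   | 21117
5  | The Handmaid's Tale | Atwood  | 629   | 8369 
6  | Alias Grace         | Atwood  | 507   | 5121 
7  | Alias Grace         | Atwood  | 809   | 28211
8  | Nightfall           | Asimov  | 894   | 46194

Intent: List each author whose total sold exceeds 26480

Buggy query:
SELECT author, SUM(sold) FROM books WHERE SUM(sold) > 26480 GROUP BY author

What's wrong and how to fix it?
Bug: SUM(sold) is an aggregate, but WHERE filters rows before aggregation

Fix: Use HAVING (which filters groups after aggregation) instead of WHERE

Corrected query:
SELECT author, SUM(sold) FROM books GROUP BY author HAVING SUM(sold) > 26480

Result:
author  | SUM(sold)
--------+----------
Asimov  | 86037    
Atwood  | 52445    
Tolkien | 48221    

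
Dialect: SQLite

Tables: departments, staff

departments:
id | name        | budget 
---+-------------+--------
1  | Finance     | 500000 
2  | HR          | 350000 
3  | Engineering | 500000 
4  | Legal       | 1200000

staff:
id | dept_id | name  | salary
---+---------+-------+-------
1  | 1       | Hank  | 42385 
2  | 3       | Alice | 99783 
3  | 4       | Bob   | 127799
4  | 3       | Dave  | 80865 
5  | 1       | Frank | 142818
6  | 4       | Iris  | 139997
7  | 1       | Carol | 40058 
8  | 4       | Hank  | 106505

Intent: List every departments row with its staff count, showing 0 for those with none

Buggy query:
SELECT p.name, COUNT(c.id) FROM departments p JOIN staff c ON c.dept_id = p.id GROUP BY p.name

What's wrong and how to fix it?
Bug: INNER JOIN drops departments rows that have no matching staff rows

Fix: Use LEFT JOIN so parents without children still appear (COUNT(c.id) gives 0)

Corrected query:
SELECT p.name, COUNT(c.id) FROM departments p LEFT JOIN staff c ON c.dept_id = p.id GROUP BY p.name

Result:
name        | COUNT(c.id)
------------+------------
Engineering | 2          
Finance     | 3          
HR          | 0          
Legal       | 3          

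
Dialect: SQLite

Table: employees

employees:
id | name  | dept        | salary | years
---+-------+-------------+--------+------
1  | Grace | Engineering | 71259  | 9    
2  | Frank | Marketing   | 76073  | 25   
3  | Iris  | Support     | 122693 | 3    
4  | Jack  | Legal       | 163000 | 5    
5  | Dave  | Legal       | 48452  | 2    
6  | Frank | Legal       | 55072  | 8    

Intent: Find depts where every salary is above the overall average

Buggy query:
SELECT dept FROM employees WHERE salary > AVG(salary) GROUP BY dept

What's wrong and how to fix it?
Bug: AVG() is an aggregate; it can't sit directly in WHERE

Fix: Compute the overall average in a scalar subquery and compare each group's MIN against it in HAVING

Corrected query:
SELECT dept FROM employees GROUP BY dept HAVING MIN(salary) > (SELECT AVG(salary) FROM employees)

Result:
dept   
-------
Support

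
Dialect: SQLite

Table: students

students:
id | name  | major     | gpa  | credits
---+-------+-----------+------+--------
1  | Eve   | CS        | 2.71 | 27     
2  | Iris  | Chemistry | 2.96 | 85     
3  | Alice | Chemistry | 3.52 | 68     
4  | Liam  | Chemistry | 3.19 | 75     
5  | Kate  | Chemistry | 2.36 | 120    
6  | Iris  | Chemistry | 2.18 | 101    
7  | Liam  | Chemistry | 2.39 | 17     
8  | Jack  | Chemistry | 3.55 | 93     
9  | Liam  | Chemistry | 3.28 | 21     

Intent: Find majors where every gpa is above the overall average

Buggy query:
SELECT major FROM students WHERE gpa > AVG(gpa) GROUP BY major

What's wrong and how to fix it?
Bug: WHERE evaluates per row before aggregation, so AVG() is unavailable

Fix: Compute the overall average in a scalar subquery and compare each group's MIN against it in HAVING

Corrected query:
SELECT major FROM students GROUP BY major HAVING MIN(gpa) > (SELECT AVG(gpa) FROM students)

Result:
(no rows)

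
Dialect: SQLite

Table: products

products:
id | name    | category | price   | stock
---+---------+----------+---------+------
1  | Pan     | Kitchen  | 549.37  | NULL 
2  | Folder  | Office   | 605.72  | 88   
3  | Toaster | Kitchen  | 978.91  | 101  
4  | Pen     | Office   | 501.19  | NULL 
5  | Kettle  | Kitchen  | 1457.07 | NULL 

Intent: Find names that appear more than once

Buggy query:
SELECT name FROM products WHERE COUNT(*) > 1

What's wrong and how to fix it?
Bug: COUNT(*) is an aggregate and cannot be used in WHERE

Fix: GROUP BY name, then filter groups with HAVING COUNT(*) > 1

Corrected query:
SELECT name FROM products GROUP BY name HAVING COUNT(*) > 1

Result:
(no rows)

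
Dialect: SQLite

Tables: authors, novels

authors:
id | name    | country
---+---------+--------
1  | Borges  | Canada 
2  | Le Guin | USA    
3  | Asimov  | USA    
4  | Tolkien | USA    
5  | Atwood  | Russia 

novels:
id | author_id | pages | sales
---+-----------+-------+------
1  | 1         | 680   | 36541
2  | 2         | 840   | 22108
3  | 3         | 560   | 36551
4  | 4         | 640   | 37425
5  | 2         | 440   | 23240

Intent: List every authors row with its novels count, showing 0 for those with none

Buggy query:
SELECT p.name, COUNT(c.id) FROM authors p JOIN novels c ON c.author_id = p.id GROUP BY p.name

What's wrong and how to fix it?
Bug: An inner join excludes parents with zero children

Fix: Use LEFT JOIN so parents without children still appear (COUNT(c.id) gives 0)

Corrected query:
SELECT p.name, COUNT(c.id) FROM authors p LEFT JOIN novels c ON c.author_id = p.id GROUP BY p.name

Result:
name    | COUNT(c.id)
--------+------------
Asimov  | 1          
Atwood  | 0          
Borges  | 1          
Le Guin | 2          
Tolkien | 1          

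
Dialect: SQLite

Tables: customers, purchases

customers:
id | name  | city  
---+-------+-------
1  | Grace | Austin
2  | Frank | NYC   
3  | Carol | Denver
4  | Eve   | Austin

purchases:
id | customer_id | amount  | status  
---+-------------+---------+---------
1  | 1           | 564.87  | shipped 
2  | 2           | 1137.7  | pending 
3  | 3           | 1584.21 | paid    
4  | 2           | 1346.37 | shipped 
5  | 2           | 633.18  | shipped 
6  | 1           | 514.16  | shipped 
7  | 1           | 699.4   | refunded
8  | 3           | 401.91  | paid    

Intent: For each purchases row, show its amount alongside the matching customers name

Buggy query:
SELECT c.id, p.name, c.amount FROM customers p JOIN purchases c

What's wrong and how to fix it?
Bug: Missing join condition: each purchases row is matched to all customers rows instead of just its own

Fix: Specify the join condition linking the foreign key to the parent id

Corrected query:
SELECT c.id, p.name, c.amount FROM customers p JOIN purchases c ON c.customer_id = p.id

Result:
id | name  | amount 
---+-------+--------
1  | Grace | 564.87 
2  | Frank | 1137.7 
3  | Carol | 1584.21
4  | Frank | 1346.37
5  | Frank | 633.18 
6  | Grace | 514.16 
7  | Grace | 699.4  
8  | Carol | 401.91 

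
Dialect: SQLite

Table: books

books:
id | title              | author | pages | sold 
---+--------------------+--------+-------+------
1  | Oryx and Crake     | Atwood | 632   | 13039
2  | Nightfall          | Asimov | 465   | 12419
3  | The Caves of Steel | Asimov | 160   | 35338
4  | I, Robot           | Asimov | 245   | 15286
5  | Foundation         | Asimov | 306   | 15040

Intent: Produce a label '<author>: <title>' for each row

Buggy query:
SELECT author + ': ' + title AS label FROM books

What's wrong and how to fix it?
Bug: SQLite uses || for string concatenation; + coerces text to numbers (yielding 0)

Fix: Use the || operator for string concatenation

Corrected query:
SELECT author || ': ' || title AS label FROM books

Result:
label                     
--------------------------
Atwood: Oryx and Crake    
Asimov: Nightfall         
Asimov: The Caves of Steel
Asimov: I, Robot          
Asimov: Foundation        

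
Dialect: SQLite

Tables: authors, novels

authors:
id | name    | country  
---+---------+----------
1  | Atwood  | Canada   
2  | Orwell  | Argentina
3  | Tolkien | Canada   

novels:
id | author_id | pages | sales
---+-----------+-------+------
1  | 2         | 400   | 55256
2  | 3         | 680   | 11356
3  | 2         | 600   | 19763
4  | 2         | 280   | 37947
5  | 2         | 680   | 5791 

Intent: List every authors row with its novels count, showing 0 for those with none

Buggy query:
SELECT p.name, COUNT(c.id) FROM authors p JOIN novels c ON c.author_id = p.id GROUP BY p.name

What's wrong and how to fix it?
Bug: INNER JOIN drops authors rows that have no matching novels rows

Fix: Switch to LEFT JOIN to retain unmatched parent rows

Corrected query:
SELECT p.name, COUNT(c.id) FROM authors p LEFT JOIN novels c ON c.author_id = p.id GROUP BY p.name

Result:
name    | COUNT(c.id)
--------+------------
Atwood  | 0          
Orwell  | 4          
Tolkien | 1          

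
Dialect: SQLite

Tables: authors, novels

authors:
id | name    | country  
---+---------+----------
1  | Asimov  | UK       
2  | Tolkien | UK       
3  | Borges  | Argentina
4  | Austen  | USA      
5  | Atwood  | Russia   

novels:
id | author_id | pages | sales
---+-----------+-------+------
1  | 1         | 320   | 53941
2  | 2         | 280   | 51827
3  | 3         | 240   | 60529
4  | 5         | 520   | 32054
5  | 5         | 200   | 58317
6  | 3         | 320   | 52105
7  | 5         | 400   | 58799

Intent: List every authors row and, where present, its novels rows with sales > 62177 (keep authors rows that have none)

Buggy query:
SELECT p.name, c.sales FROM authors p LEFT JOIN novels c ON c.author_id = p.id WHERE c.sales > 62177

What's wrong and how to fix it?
Bug: A WHERE condition on the right-hand table after LEFT JOIN drops unmatched parents

Fix: Put 'c.sales > 62177' in the JOIN's ON clause instead of WHERE

Corrected query:
SELECT p.name, c.sales FROM authors p LEFT JOIN novels c ON c.author_id = p.id AND c.sales > 62177

Result:
name    | sales
--------+------
Asimov  | NULL 
Tolkien | NULL 
Borges  | NULL 
Austen  | NULL 
Atwood  | NULL 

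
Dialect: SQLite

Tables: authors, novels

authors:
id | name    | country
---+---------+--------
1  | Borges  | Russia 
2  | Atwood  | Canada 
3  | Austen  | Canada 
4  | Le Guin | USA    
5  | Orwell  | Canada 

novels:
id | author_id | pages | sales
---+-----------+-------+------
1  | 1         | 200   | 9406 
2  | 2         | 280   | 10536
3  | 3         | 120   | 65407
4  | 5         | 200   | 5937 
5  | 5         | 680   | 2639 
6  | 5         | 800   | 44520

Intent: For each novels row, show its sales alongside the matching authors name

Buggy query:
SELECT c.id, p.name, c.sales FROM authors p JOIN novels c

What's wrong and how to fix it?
Bug: JOIN with no ON clause produces a cartesian product; every novels row pairs with every authors row

Fix: Add ON c.author_id = p.id to the JOIN

Corrected query:
SELECT c.id, p.name, c.sales FROM authors p JOIN novels c ON c.author_id = p.id

Result:
id | name   | sales
---+--------+------
1  | Borges | 9406 
2  | Atwood | 10536
3  | Austen | 65407
4  | Orwell | 5937 
5  | Orwell | 2639 
6  | Orwell | 44520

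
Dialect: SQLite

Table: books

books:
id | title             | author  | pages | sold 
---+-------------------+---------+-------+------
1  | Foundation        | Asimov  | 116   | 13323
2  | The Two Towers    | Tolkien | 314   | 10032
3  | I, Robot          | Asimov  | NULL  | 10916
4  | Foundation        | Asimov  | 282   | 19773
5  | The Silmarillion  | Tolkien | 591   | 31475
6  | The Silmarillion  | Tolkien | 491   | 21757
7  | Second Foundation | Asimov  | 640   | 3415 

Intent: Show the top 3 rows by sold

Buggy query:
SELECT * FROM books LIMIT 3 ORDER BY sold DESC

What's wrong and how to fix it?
Bug: ORDER BY cannot follow LIMIT; LIMIT is the final clause

Fix: Sort with ORDER BY, then apply LIMIT

Corrected query:
SELECT * FROM books ORDER BY sold DESC LIMIT 3

Result:
id | title            | author  | pages | sold 
---+------------------+---------+-------+------
5  | The Silmarillion | Tolkien | 591   | 31475
6  | The Silmarillion | Tolkien | 491   | 21757
4  | Foundation       | Asimov  | 282   | 19773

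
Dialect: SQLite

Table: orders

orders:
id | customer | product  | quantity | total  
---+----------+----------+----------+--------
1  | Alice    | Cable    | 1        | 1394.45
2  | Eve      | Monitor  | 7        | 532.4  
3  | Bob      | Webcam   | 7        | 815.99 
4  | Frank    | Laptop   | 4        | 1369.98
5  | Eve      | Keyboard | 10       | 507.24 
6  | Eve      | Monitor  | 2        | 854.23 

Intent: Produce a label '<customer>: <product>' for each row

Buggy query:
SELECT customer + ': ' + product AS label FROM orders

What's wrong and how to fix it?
Bug: SQLite uses || for string concatenation; + coerces text to numbers (yielding 0)

Fix: Replace + with || to concatenate text

Corrected query:
SELECT customer || ': ' || product AS label FROM orders

Result:
label        
-------------
Alice: Cable 
Eve: Monitor 
Bob: Webcam  
Frank: Laptop
Eve: Keyboard
Eve: Monitor 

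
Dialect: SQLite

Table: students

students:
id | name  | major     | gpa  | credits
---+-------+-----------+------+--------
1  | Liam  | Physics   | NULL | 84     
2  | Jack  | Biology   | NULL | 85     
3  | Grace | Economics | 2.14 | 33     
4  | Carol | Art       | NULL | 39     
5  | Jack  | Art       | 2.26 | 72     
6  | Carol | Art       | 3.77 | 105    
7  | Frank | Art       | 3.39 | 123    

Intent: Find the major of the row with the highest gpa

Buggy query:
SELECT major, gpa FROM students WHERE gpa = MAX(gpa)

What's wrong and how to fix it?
Bug: MAX(gpa) is an aggregate and cannot be used directly in WHERE

Fix: Use a subquery: WHERE gpa = (SELECT MAX(gpa) FROM students)

Corrected query:
SELECT major, gpa FROM students WHERE gpa = (SELECT MAX(gpa) FROM students)

Result:
major | gpa 
------+-----
Art   | 3.77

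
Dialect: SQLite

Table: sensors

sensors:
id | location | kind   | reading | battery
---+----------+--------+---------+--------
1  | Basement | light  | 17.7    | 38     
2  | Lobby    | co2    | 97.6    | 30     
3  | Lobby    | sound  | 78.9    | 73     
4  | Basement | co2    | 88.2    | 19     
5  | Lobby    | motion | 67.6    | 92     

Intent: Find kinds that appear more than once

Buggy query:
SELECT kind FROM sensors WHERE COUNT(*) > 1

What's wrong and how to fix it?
Bug: COUNT(*) is an aggregate and cannot be used in WHERE

Fix: Group first, then use HAVING for the count condition

Corrected query:
SELECT kind FROM sensors GROUP BY kind HAVING COUNT(*) > 1

Result:
kind
----
co2 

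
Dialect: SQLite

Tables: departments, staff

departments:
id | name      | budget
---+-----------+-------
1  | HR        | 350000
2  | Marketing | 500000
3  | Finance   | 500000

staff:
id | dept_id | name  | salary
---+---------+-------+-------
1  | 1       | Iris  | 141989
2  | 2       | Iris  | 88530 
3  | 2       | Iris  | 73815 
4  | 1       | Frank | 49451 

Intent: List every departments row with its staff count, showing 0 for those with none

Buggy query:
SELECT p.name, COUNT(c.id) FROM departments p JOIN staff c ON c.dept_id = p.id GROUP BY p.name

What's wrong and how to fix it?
Bug: INNER JOIN drops departments rows that have no matching staff rows

Fix: Use LEFT JOIN so parents without children still appear (COUNT(c.id) gives 0)

Corrected query:
SELECT p.name, COUNT(c.id) FROM departments p LEFT JOIN staff c ON c.dept_id = p.id GROUP BY p.name

Result:
name      | COUNT(c.id)
----------+------------
Finance   | 0          
HR        | 2          
Marketing | 2          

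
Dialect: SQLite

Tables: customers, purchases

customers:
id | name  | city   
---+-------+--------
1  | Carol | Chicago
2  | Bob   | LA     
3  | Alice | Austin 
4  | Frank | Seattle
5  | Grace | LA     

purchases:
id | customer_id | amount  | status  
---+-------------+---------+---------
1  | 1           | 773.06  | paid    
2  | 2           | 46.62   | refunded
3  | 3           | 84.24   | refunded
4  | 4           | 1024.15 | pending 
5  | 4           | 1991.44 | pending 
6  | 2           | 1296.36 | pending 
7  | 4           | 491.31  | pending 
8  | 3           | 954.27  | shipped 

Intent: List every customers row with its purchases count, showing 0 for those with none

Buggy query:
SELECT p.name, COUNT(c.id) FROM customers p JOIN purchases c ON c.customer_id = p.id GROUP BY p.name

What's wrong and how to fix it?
Bug: An inner join excludes parents with zero children

Fix: Use LEFT JOIN so parents without children still appear (COUNT(c.id) gives 0)

Corrected query:
SELECT p.name, COUNT(c.id) FROM customers p LEFT JOIN purchases c ON c.customer_id = p.id GROUP BY p.name

Result:
name  | COUNT(c.id)
------+------------
Alice | 2          
Bob   | 2          
Carol | 1          
Frank | 3          
Grace | 0          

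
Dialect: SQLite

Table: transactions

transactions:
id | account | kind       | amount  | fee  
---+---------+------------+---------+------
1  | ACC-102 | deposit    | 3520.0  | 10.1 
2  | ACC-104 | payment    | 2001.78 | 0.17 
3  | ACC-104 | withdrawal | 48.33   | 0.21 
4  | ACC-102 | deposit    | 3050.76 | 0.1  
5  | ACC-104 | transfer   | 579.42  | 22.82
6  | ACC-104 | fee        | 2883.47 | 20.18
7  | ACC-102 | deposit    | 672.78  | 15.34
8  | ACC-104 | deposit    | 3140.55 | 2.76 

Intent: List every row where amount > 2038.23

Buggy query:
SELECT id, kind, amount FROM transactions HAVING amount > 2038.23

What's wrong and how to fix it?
Bug: This is a non-aggregate query (no GROUP BY, no aggregates), so in SQLite the HAVING clause is invalid here; a row-level condition belongs in WHERE

Fix: Use WHERE for row-level filtering

Corrected query:
SELECT id, kind, amount FROM transactions WHERE amount > 2038.23

Result:
id | kind    | amount 
---+---------+--------
1  | deposit | 3520   
4  | deposit | 3050.76
6  | fee     | 2883.47
8  | deposit | 3140.55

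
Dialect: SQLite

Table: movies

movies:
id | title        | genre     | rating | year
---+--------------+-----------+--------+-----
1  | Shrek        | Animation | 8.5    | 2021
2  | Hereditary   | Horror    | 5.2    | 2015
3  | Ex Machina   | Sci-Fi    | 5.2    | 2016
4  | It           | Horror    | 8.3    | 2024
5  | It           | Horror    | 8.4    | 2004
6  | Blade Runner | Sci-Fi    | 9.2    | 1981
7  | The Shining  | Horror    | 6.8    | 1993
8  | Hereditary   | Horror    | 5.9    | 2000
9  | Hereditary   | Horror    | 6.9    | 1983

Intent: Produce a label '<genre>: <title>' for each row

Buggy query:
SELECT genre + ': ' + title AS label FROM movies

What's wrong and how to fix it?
Bug: SQLite uses || for string concatenation; + coerces text to numbers (yielding 0)

Fix: Replace + with || to concatenate text

Corrected query:
SELECT genre || ': ' || title AS label FROM movies

Result:
label               
--------------------
Animation: Shrek    
Horror: Hereditary  
Sci-Fi: Ex Machina  
Horror: It          
Horror: It          
Sci-Fi: Blade Runner
Horror: The Shining 
Horror: Hereditary  
Horror: Hereditary  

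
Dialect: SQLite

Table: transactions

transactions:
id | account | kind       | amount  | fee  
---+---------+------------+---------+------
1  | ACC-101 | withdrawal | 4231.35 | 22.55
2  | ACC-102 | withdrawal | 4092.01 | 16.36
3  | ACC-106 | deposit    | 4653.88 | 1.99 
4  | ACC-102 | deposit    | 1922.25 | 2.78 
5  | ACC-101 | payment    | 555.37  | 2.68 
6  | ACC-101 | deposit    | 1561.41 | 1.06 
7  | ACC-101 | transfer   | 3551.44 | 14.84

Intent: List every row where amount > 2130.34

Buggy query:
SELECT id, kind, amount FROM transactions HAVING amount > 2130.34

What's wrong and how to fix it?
Bug: HAVING filters the output of aggregation, but this query has no GROUP BY and no aggregate functions, so SQLite rejects it (HAVING clause on a non-aggregate query); the condition here is per row

Fix: Replace HAVING with WHERE since the condition applies to individual rows

Corrected query:
SELECT id, kind, amount FROM transactions WHERE amount > 2130.34

Result:
id | kind       | amount 
---+------------+--------
1  | withdrawal | 4231.35
2  | withdrawal | 4092.01
3  | deposit    | 4653.88
7  | transfer   | 3551.44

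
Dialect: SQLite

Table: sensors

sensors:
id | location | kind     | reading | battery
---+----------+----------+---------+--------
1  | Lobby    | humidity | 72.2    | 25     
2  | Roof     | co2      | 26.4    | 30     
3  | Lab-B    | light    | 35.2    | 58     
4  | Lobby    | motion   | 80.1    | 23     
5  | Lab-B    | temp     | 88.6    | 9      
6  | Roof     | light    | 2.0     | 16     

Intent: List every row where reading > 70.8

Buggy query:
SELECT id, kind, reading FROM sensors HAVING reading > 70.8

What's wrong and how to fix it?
Bug: This is a non-aggregate query (no GROUP BY, no aggregates), so in SQLite the HAVING clause is invalid here; a row-level condition belongs in WHERE

Fix: Use WHERE for row-level filtering

Corrected query:
SELECT id, kind, reading FROM sensors WHERE reading > 70.8

Result:
id | kind     | reading
---+----------+--------
1  | humidity | 72.2   
4  | motion   | 80.1   
5  | temp     | 88.6   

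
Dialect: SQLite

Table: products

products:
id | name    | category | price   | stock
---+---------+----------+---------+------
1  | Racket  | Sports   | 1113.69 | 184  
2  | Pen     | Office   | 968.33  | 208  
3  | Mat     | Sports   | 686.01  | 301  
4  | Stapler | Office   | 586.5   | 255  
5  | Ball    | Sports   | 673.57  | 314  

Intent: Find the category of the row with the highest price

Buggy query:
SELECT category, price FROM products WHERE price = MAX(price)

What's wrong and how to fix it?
Bug: MAX(price) is an aggregate and cannot be used directly in WHERE

Fix: Wrap MAX in a scalar subquery so WHERE compares against a single value

Corrected query:
SELECT category, price FROM products WHERE price = (SELECT MAX(price) FROM products)

Result:
category | price  
---------+--------
Sports   | 1113.69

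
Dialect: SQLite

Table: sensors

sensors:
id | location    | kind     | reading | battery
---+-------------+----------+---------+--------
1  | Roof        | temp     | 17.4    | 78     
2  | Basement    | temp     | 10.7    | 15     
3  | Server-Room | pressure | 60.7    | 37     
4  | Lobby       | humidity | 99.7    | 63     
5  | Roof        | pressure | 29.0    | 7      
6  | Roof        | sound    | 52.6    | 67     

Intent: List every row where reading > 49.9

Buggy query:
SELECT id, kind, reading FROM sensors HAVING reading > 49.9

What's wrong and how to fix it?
Bug: HAVING filters the output of aggregation, but this query has no GROUP BY and no aggregate functions, so SQLite rejects it (HAVING clause on a non-aggregate query); the condition here is per row

Fix: Use WHERE for row-level filtering

Corrected query:
SELECT id, kind, reading FROM sensors WHERE reading > 49.9

Result:
id | kind     | reading
---+----------+--------
3  | pressure | 60.7   
4  | humidity | 99.7   
6  | sound    | 52.6   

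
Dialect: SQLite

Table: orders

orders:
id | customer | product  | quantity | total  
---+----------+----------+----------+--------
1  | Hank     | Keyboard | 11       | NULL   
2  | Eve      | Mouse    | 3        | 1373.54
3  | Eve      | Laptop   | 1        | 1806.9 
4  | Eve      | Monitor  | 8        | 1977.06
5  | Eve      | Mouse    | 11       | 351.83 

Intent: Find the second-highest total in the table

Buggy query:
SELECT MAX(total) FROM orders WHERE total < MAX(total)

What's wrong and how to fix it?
Bug: MAX(total) on the right of the comparison is an aggregate-in-WHERE error

Fix: Compute the overall MAX in a subquery, then take MAX of rows below it

Corrected query:
SELECT MAX(total) FROM orders WHERE total < (SELECT MAX(total) FROM orders)

Result:
MAX(total)
----------
1806.9    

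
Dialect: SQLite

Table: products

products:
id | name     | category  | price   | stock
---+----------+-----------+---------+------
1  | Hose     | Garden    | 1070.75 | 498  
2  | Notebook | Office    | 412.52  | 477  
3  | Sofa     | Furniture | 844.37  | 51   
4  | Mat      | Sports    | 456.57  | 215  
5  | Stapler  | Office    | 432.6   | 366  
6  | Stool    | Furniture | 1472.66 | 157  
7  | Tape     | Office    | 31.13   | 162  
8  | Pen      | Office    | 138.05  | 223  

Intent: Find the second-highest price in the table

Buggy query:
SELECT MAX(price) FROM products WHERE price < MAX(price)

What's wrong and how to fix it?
Bug: The inner MAX is an aggregate inside WHERE, which is not allowed

Fix: Put the inner MAX in a scalar subquery

Corrected query:
SELECT MAX(price) FROM products WHERE price < (SELECT MAX(price) FROM products)

Result:
MAX(price)
----------
1070.75   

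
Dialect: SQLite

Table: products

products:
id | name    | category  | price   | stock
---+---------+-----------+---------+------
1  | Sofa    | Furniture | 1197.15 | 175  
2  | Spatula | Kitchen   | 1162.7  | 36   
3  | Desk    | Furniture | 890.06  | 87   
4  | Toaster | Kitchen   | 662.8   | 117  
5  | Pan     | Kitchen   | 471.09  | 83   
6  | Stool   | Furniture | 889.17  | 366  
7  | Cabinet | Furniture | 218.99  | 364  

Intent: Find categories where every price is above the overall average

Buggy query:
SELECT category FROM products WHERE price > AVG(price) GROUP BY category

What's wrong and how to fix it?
Bug: AVG() is an aggregate; it can't sit directly in WHERE

Fix: Compute the overall average in a scalar subquery and compare each group's MIN against it in HAVING

Corrected query:
SELECT category FROM products GROUP BY category HAVING MIN(price) > (SELECT AVG(price) FROM products)

Result:
(no rows)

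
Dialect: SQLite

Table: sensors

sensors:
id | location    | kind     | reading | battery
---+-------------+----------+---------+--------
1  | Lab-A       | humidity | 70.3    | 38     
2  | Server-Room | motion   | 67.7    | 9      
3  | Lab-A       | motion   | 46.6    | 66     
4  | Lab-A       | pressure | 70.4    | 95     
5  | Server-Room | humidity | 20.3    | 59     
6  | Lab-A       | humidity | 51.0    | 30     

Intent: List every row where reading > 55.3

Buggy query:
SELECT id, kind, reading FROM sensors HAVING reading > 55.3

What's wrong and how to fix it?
Bug: This is a non-aggregate query (no GROUP BY, no aggregates), so in SQLite the HAVING clause is invalid here; a row-level condition belongs in WHERE

Fix: Use WHERE for row-level filtering

Corrected query:
SELECT id, kind, reading FROM sensors WHERE reading > 55.3

Result:
id | kind     | reading
---+----------+--------
1  | humidity | 70.3   
2  | motion   | 67.7   
4  | pressure | 70.4   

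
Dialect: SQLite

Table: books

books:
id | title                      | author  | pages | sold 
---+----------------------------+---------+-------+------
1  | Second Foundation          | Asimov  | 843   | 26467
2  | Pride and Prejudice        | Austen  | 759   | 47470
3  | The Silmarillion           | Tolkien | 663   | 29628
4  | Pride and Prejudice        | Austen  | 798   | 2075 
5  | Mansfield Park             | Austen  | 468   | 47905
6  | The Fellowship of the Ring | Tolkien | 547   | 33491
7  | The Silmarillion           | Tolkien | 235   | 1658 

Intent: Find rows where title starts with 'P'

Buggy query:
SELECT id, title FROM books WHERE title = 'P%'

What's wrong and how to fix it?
Bug: '=' compares the literal string including the % character; pattern matching needs LIKE

Fix: Use LIKE for wildcard pattern matching

Corrected query:
SELECT id, title FROM books WHERE title LIKE 'P%'

Result:
id | title              
---+--------------------
2  | Pride and Prejudice
4  | Pride and Prejudice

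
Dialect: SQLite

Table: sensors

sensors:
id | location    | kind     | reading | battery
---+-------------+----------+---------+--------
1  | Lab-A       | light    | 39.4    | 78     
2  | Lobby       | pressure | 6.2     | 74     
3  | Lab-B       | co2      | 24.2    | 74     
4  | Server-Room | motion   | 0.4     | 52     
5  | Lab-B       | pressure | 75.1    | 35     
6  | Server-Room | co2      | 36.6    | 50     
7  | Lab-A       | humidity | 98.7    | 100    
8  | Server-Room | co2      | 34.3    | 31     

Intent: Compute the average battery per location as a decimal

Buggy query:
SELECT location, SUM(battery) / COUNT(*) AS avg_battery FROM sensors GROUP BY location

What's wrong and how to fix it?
Bug: Both operands are integers, so '/' performs integer division and truncates

Fix: Multiply by 1.0 (or CAST to REAL) to force floating-point division

Corrected query:
SELECT location, SUM(battery) * 1.0 / COUNT(*) AS avg_battery FROM sensors GROUP BY location

Result:
location    | avg_battery
------------+------------
Lab-A       | 89         
Lab-B       | 54.5       
Lobby       | 74         
Server-Room | 44.333333  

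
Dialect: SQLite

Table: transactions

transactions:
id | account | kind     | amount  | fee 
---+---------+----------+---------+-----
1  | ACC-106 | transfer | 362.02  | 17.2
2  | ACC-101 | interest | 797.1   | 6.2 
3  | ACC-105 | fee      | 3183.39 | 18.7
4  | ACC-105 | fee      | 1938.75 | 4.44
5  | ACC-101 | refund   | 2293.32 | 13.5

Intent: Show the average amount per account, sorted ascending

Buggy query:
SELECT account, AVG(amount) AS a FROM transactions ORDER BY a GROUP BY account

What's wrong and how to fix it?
Bug: ORDER BY appears before GROUP BY; SQL clause order requires GROUP BY first

Fix: Reorder: SELECT … FROM … GROUP BY … ORDER BY …

Corrected query:
SELECT account, AVG(amount) AS a FROM transactions GROUP BY account ORDER BY a

Result:
account | a      
--------+--------
ACC-106 | 362.02 
ACC-101 | 1545.21
ACC-105 | 2561.07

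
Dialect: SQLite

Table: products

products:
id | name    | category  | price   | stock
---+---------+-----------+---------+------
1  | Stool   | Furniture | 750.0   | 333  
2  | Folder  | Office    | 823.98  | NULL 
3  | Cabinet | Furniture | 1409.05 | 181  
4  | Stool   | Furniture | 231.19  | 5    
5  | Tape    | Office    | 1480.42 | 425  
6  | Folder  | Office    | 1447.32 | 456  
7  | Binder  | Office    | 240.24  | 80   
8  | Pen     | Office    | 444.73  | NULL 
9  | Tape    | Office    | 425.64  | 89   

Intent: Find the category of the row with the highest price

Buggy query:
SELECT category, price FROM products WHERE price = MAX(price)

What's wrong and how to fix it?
Bug: MAX(price) is an aggregate and cannot be used directly in WHERE

Fix: Use a subquery: WHERE price = (SELECT MAX(price) FROM products)

Corrected query:
SELECT category, price FROM products WHERE price = (SELECT MAX(price) FROM products)

Result:
category | price  
---------+--------
Office   | 1480.42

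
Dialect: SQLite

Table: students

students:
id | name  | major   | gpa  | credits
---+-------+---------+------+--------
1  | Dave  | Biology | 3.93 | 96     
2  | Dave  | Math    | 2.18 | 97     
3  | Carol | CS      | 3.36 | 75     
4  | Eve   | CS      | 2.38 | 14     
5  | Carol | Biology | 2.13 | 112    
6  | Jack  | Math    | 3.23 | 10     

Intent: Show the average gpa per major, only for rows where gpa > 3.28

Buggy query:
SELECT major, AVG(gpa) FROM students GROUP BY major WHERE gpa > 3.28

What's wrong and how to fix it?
Bug: WHERE cannot follow GROUP BY

Fix: Place WHERE between FROM and GROUP BY

Corrected query:
SELECT major, AVG(gpa) FROM students WHERE gpa > 3.28 GROUP BY major

Result:
major   | AVG(gpa)
--------+---------
Biology | 3.93    
CS      | 3.36    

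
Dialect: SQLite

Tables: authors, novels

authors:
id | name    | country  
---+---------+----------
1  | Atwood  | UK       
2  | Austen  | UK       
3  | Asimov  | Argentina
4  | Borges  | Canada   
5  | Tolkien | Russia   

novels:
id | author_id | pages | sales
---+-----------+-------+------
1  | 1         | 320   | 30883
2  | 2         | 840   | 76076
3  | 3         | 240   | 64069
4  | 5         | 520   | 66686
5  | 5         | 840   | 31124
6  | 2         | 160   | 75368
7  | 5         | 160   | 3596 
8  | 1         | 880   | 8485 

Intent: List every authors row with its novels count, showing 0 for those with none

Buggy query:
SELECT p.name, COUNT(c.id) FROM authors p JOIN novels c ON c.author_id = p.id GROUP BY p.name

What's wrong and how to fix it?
Bug: INNER JOIN drops authors rows that have no matching novels rows

Fix: Switch to LEFT JOIN to retain unmatched parent rows

Corrected query:
SELECT p.name, COUNT(c.id) FROM authors p LEFT JOIN novels c ON c.author_id = p.id GROUP BY p.name

Result:
name    | COUNT(c.id)
--------+------------
Asimov  | 1          
Atwood  | 2          
Austen  | 2          
Borges  | 0          
Tolkien | 3          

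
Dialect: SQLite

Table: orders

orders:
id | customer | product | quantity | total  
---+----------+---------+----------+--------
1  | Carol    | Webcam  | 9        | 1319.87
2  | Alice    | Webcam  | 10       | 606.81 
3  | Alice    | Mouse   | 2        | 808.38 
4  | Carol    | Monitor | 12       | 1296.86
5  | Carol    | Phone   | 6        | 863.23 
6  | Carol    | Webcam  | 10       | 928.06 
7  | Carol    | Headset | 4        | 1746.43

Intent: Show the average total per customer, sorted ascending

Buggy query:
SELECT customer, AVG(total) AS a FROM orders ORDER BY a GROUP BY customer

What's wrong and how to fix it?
Bug: ORDER BY appears before GROUP BY; SQL clause order requires GROUP BY first

Fix: Move ORDER BY to the end, after GROUP BY

Corrected query:
SELECT customer, AVG(total) AS a FROM orders GROUP BY customer ORDER BY a

Result:
customer | a      
---------+--------
Alice    | 707.595
Carol    | 1230.89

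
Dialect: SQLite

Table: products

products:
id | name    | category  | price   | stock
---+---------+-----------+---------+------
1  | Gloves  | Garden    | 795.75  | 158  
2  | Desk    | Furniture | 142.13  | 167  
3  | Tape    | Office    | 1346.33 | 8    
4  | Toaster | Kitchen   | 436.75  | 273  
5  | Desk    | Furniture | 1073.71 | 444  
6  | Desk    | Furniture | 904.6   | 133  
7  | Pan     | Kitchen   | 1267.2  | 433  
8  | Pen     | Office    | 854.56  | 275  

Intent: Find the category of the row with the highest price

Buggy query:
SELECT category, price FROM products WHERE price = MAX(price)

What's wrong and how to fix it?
Bug: WHERE is evaluated per row; an aggregate over the whole table isn't defined there

Fix: Use a subquery: WHERE price = (SELECT MAX(price) FROM products)

Corrected query:
SELECT category, price FROM products WHERE price = (SELECT MAX(price) FROM products)

Result:
category | price  
---------+--------
Office   | 1346.33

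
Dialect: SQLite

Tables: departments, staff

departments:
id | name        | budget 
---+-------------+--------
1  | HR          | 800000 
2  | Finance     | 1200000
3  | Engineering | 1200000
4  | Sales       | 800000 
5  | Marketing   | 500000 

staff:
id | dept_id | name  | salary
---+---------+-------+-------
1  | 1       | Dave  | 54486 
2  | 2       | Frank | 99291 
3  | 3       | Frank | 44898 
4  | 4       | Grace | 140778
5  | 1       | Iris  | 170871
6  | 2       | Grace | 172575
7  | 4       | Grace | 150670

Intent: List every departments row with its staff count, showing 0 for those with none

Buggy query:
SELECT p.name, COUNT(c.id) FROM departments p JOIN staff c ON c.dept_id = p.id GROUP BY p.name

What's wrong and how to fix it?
Bug: INNER JOIN drops departments rows that have no matching staff rows

Fix: Switch to LEFT JOIN to retain unmatched parent rows

Corrected query:
SELECT p.name, COUNT(c.id) FROM departments p LEFT JOIN staff c ON c.dept_id = p.id GROUP BY p.name

Result:
name        | COUNT(c.id)
------------+------------
Engineering | 1          
Finance     | 2          
HR          | 2          
Marketing   | 0          
Sales       | 2          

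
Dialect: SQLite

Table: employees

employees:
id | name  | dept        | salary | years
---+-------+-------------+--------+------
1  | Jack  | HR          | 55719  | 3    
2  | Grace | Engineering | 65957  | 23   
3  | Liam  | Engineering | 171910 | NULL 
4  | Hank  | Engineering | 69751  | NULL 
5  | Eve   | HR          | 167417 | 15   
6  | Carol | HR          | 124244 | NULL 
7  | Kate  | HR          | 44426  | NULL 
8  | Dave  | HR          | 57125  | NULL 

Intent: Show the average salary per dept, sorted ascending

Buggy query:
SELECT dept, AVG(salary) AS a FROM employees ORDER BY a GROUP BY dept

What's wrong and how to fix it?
Bug: ORDER BY appears before GROUP BY; SQL clause order requires GROUP BY first

Fix: Reorder: SELECT … FROM … GROUP BY … ORDER BY …

Corrected query:
SELECT dept, AVG(salary) AS a FROM employees GROUP BY dept ORDER BY a

Result:
dept        | a            
------------+--------------
HR          | 89786.2      
Engineering | 102539.333333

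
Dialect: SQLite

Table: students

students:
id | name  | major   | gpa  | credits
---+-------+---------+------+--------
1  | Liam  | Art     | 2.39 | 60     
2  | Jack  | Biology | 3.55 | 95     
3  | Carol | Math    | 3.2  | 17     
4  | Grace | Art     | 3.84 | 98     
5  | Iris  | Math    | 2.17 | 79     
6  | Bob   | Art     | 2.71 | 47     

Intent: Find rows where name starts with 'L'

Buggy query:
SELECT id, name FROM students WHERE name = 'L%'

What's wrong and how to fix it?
Bug: Wildcards only work with LIKE; '=' treats '%' as a literal character

Fix: Use LIKE for wildcard pattern matching

Corrected query:
SELECT id, name FROM students WHERE name LIKE 'L%'

Result:
id | name
---+-----
1  | Liam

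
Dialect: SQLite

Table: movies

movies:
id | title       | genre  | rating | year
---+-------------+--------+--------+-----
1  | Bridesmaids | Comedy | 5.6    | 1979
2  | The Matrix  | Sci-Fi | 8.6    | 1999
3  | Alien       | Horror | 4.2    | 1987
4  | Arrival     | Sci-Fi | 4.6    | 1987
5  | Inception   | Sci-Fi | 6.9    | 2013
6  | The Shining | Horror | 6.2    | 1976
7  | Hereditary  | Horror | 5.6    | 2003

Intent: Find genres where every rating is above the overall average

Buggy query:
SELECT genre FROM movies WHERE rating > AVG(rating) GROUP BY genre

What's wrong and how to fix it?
Bug: WHERE evaluates per row before aggregation, so AVG() is unavailable

Fix: Compute the overall average in a scalar subquery and compare each group's MIN against it in HAVING

Corrected query:
SELECT genre FROM movies GROUP BY genre HAVING MIN(rating) > (SELECT AVG(rating) FROM movies)

Result:
(no rows)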